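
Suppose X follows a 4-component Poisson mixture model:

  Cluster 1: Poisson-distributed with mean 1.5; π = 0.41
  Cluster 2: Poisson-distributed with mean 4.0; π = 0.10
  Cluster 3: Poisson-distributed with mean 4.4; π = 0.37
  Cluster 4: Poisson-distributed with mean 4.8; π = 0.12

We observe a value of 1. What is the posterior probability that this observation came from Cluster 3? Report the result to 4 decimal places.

0.1181

By Bayes' theorem, P(k | x) = π_k f_k(x) / Σ_j π_j f_j(x).
Component likelihoods at x = 1:
  f_1 = 0.334695
  f_2 = 0.0732626
  f_3 = 0.0540203
  f_4 = 0.0395028
Prior × likelihood for each component:
  π_1·f_1 = 0.41 × 0.334695 = 0.137225
  π_2·f_2 = 0.10 × 0.0732626 = 0.00732626
  π_3·f_3 = 0.37 × 0.0540203 = 0.0199875
  π_4·f_4 = 0.12 × 0.0395028 = 0.00474033
Normaliser: 0.137225 + 0.00732626 + 0.0199875 + 0.00474033 = 0.169279
P(Cluster 3 | x) = 0.0199875 / 0.169279 ≈ 0.1181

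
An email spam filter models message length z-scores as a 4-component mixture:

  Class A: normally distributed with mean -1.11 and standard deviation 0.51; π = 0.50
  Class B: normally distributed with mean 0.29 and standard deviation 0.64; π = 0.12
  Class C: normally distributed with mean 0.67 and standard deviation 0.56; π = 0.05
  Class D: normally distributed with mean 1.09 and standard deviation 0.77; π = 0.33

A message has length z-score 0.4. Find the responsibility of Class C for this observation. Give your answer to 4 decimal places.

By Bayes' theorem, P(k | x) = P(Z=k) f_k(x) / Σ_j P(Z=j) f_j(x).
Evaluate each component's likelihood at the observed value:
  L_A = (1/(0.51·√(2π)))·exp(−(0.4−-1.11)²/(2·0.51²)) = 0.782240·exp(-4.38312) = 0.00976729
  L_B = (1/(0.64·√(2π)))·exp(−(0.4−0.29)²/(2·0.64²)) = 0.623347·exp(-0.01477) = 0.614208
  L_C = (1/(0.56·√(2π)))·exp(−(0.4−0.67)²/(2·0.56²)) = 0.712397·exp(-0.11623) = 0.634225
  L_D = (1/(0.77·√(2π)))·exp(−(0.4−1.09)²/(2·0.77²)) = 0.518107·exp(-0.40150) = 0.346776
Prior × likelihood for each component:
  P(Z=A)·L_A = 0.50 × 0.00976729 = 0.00488365
  P(Z=B)·L_B = 0.12 × 0.614208 = 0.0737049
  P(Z=C)·L_C = 0.05 × 0.634225 = 0.0317113
  P(Z=D)·L_D = 0.33 × 0.346776 = 0.114436
Evidence: 0.00488365 + 0.0737049 + 0.0317113 + 0.114436 = 0.224736
Responsibility of Class C: 0.0317113 / 0.224736 ≈ 0.1411

0.1411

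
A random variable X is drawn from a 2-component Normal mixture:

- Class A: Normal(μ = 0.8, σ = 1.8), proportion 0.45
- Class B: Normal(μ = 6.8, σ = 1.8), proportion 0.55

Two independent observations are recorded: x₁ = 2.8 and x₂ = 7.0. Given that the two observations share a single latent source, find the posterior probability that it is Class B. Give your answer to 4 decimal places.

0.9863

The responsibility of component k is P(Z=k) f_k(x) divided by Σ_j P(Z=j) f_j(x).
Since both observations come from the same component, the likelihood for component k is f_k(x₁)·f_k(x₂).
  p_A = [(1/(1.8·√(2π)))·exp(−(2.8−0.8)²/(2·1.8²)) = 0.221635·exp(-0.61728) = 0.119551] × [0.000587976] = 7.02934e-05
  p_B = [(1/(1.8·√(2π)))·exp(−(2.8−6.8)²/(2·1.8²)) = 0.221635·exp(-2.46914) = 0.0187631] × [0.220271] = 0.00413297
Unnormalised posteriors:
  P(Z=A)·p_A = 0.45 × 7.02934e-05 = 3.1632e-05
  P(Z=B)·p_B = 0.55 × 0.00413297 = 0.00227313
Evidence: 3.1632e-05 + 0.00227313 = 0.00230477
P(Class B | x₁, x₂) = 0.00227313 / 0.00230477 ≈ 0.9863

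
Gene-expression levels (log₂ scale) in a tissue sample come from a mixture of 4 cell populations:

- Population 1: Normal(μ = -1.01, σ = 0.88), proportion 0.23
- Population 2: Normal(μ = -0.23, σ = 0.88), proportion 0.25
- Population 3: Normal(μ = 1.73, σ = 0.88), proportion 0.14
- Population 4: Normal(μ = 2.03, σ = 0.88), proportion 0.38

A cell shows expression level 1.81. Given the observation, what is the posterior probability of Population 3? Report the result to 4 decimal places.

0.2650

Posterior ∝ prior × likelihood, so P(k | x) ∝ P(Z=k) f_k(x); normalise over all components.
Component likelihoods at x = 1.81:
  p_1 = 0.00267004
  p_2 = 0.0308664
  p_3 = 0.451474
  p_4 = 0.439396
Unnormalised posteriors:
  P(Z=1)·p_1 = 0.23 × 0.00267004 = 0.00061411
  P(Z=2)·p_2 = 0.25 × 0.0308664 = 0.00771659
  P(Z=3)·p_3 = 0.14 × 0.451474 = 0.0632064
  P(Z=4)·p_4 = 0.38 × 0.439396 = 0.16697
Marginal: 0.00061411 + 0.00771659 + 0.0632064 + 0.16697 = 0.238507
P(Population 3 | x) ≈ 0.2650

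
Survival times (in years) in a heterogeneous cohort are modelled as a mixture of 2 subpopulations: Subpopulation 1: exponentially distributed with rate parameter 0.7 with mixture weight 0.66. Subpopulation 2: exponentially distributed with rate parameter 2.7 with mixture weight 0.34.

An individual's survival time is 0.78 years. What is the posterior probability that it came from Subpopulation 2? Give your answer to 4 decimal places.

0.2946

Apply Bayes' rule: the posterior for each component is proportional to its prior times its likelihood at x.
Evaluate each component's likelihood at the observed value:
  p_1 = 0.7·e^(−0.7·0.78) = 0.7·e^(−0.5460) = 0.405484
  p_2 = 2.7·e^(−2.7·0.78) = 2.7·e^(−2.1060) = 0.328655
Unnormalised posteriors:
  π_1·p_1 = 0.66 × 0.405484 = 0.267619
  π_2·p_2 = 0.34 × 0.328655 = 0.111743
Denominator: 0.267619 + 0.111743 = 0.379362
Responsibility of Subpopulation 2: 0.111743 / 0.379362 ≈ 0.2946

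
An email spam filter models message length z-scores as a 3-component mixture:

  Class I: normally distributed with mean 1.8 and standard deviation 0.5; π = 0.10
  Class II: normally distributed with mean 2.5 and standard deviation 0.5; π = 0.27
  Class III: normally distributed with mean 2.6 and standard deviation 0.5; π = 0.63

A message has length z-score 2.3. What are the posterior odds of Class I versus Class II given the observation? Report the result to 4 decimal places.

The posterior odds equal the prior odds times the likelihood ratio: (π_i/π_j)·(f_i(x)/f_j(x)).
Component likelihoods at x = 2.3:
  f_I = (1/(0.5·√(2π)))·exp(−(2.3−1.8)²/(2·0.5²)) = 0.797885·exp(-0.50000) = 0.483941
  f_II = (1/(0.5·√(2π)))·exp(−(2.3−2.5)²/(2·0.5²)) = 0.797885·exp(-0.08000) = 0.73654
  f_III = (1/(0.5·√(2π)))·exp(−(2.3−2.6)²/(2·0.5²)) = 0.797885·exp(-0.18000) = 0.666449
Odds = (0.10/0.27) × (0.483941/0.73654) = 0.37037 × 0.657047 ≈ 0.2434

0.2434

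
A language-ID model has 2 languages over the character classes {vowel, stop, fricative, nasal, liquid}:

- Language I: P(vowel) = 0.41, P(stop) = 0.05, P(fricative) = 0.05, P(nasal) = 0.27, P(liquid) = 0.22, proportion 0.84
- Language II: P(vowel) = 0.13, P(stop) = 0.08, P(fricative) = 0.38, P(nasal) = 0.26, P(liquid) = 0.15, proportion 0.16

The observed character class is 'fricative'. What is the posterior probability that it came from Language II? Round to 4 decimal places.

P(component k | x) = π_k·f_k(x) / marginal(x), where marginal(x) = Σ_j π_j·f_j(x).
Evaluate each component's likelihood at the observed value:
  L_I = 0.05
  L_II = 0.38
Unnormalised posteriors:
  π_I·L_I = 0.84 × 0.05 = 0.042
  π_II·L_II = 0.16 × 0.38 = 0.0608
Normaliser: 0.042 + 0.0608 = 0.1028
P(Language II | 'fricative') = 0.0608 / 0.1028 ≈ 0.5914

0.5914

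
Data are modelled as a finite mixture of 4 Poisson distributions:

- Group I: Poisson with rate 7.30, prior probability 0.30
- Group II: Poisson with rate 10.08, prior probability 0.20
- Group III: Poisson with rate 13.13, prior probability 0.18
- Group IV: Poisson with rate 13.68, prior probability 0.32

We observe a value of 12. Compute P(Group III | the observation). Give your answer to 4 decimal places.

The responsibility of component k is π_k f_k(x) divided by Σ_j π_j f_j(x).
Component likelihoods at x = 12:
  L_I = 0.0322989
  L_II = 0.0962722
  L_III = 0.108781
  L_IV = 0.102695
Unnormalised posteriors:
  π_I·L_I = 0.30 × 0.0322989 = 0.00968967
  π_II·L_II = 0.20 × 0.0962722 = 0.0192544
  π_III·L_III = 0.18 × 0.108781 = 0.0195806
  π_IV·L_IV = 0.32 × 0.102695 = 0.0328623
Denominator: 0.00968967 + 0.0192544 + 0.0195806 + 0.0328623 = 0.081387
P(Group III | the observation) ≈ 0.2406

0.2406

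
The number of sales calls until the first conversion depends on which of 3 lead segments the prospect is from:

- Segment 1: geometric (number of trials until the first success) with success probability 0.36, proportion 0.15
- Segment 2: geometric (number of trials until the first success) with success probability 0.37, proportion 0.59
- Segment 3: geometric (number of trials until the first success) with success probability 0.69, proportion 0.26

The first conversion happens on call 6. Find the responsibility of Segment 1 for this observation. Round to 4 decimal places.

Posterior ∝ prior × likelihood, so P(k | x) ∝ w_k f_k(x); normalise over all components.
Geometric probabilities:
  p_1 = 0.0386547
  p_2 = 0.0367202
  p_3 = 0.00197541
Multiply by the mixture weights:
  w_1·p_1 = 0.15 × 0.0386547 = 0.00579821
  w_2·p_2 = 0.59 × 0.0367202 = 0.0216649
  w_3·p_3 = 0.26 × 0.00197541 = 0.000513607
Normaliser: 0.00579821 + 0.0216649 + 0.000513607 = 0.0279767
So the posterior for Segment 1 is 0.00579821 / 0.0279767 ≈ 0.2073.

0.2073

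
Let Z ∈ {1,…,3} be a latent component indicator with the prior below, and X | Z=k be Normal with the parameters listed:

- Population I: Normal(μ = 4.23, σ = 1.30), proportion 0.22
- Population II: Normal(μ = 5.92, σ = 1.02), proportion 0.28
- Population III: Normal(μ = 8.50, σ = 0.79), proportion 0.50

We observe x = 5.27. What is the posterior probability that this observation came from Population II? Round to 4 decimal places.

0.6455

Posterior ∝ prior × likelihood, so P(k | x) ∝ w_k f_k(x); normalise over all components.
Normal densities:
  f_I = 0.22284
  f_II = 0.319248
  f_III = 0.000118385
Multiply by the mixture weights:
  w_I·f_I = 0.22 × 0.22284 = 0.0490247
  w_II·f_II = 0.28 × 0.319248 = 0.0893893
  w_III·f_III = 0.50 × 0.000118385 = 5.91923e-05
Normaliser: 0.0490247 + 0.0893893 + 5.91923e-05 = 0.138473
P(Population II | data) = 0.0893893 / 0.138473 ≈ 0.6455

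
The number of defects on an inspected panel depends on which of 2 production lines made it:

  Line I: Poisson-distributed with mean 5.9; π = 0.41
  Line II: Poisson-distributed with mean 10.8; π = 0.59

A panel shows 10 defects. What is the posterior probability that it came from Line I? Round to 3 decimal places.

0.181

By Bayes' theorem, P(k | x) = w_k f_k(x) / Σ_j w_j f_j(x).
Poisson probabilities:
  f_I = e^(−5.9)·5.9^10/10! = 0.0385851
  f_II = e^(−10.8)·10.8^10/10! = 0.121365
Unnormalised posteriors:
  w_I·f_I = 0.41 × 0.0385851 = 0.0158199
  w_II·f_II = 0.59 × 0.121365 = 0.0716055
Sum: 0.0158199 + 0.0716055 = 0.0874253
P(Line I | x) = 0.0158199 / 0.0874253 ≈ 0.181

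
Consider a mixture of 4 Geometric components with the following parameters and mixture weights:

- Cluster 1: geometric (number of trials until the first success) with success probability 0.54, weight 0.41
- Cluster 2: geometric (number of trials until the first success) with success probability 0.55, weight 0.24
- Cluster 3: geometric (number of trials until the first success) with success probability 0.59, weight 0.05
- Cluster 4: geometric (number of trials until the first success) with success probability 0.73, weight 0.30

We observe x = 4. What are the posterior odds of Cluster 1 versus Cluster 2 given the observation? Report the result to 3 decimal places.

1.792

The posterior odds equal the prior odds times the likelihood ratio: (π_i/π_j)·(f_i(x)/f_j(x)).
Evaluate each component's likelihood at the observed value:
  L_1 = 0.54·(1−0.54)^3 = 0.54·0.097336 = 0.0525614
  L_2 = 0.55·(1−0.55)^3 = 0.55·0.091125 = 0.0501187
  L_3 = 0.59·(1−0.59)^3 = 0.59·0.068921 = 0.0406634
  L_4 = 0.73·(1−0.73)^3 = 0.73·0.019683 = 0.0143686
Odds = (0.41/0.24) × (0.0525614/0.0501187) = 1.70833 × 1.04874 ≈ 1.792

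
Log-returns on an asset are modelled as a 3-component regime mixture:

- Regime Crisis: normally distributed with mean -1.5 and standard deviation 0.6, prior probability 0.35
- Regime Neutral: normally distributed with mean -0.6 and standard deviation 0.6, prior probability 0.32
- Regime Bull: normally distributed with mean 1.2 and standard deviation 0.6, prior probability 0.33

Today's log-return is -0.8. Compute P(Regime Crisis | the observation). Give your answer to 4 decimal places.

0.3683

P(component k | x) = π_k·f_k(x) / marginal(x), where marginal(x) = Σ_j π_j·f_j(x).
Normal densities:
  p_Crisis = 0.336664
  p_Neutral = 0.628972
  p_Bull = 0.00257046
Multiply by the mixture weights:
  π_Crisis·p_Crisis = 0.35 × 0.336664 = 0.117833
  π_Neutral·p_Neutral = 0.32 × 0.628972 = 0.201271
  π_Bull·p_Bull = 0.33 × 0.00257046 = 0.000848253
Normaliser: 0.117833 + 0.201271 + 0.000848253 = 0.319952
Responsibility of Regime Crisis: 0.117833 / 0.319952 ≈ 0.3683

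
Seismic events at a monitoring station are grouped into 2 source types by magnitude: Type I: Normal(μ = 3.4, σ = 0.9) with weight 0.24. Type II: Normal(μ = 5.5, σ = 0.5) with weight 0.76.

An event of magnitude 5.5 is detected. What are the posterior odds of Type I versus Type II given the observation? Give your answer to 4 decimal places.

Since P(k|x) ∝ P(Z=k) f_k(x), the posterior odds are P(Z=i) f_i(x) / (P(Z=j) f_j(x)).
Evaluate each component's likelihood at the observed value:
  f_I = (1/(0.9·√(2π)))·exp(−(5.5−3.4)²/(2·0.9²)) = 0.443269·exp(-2.72222) = 0.0291354
  f_II = (1/(0.5·√(2π)))·exp(−(5.5−5.5)²/(2·0.5²)) = 0.797885·exp(-0.00000) = 0.797885
Odds = (0.24/0.76) × (0.0291354/0.797885) = 0.315789 × 0.0365158 ≈ 0.0115

0.0115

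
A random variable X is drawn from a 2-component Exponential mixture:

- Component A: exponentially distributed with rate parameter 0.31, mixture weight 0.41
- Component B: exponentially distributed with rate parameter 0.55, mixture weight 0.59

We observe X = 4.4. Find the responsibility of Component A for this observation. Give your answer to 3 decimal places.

By Bayes' theorem, P(k | x) = P(Z=k) f_k(x) / Σ_j P(Z=j) f_j(x).
Component likelihoods at x = 4.4:
  f_A = 0.31·e^(−0.31·4.4) = 0.31·e^(−1.3640) = 0.0792472
  f_B = 0.55·e^(−0.55·4.4) = 0.55·e^(−2.4200) = 0.0489069
Weight by the priors:
  P(Z=A)·f_A = 0.41 × 0.0792472 = 0.0324914
  P(Z=B)·f_B = 0.59 × 0.0489069 = 0.0288551
Marginal: 0.0324914 + 0.0288551 = 0.0613464
P(Component A | data) = 0.0324914 / 0.0613464 ≈ 0.530

0.530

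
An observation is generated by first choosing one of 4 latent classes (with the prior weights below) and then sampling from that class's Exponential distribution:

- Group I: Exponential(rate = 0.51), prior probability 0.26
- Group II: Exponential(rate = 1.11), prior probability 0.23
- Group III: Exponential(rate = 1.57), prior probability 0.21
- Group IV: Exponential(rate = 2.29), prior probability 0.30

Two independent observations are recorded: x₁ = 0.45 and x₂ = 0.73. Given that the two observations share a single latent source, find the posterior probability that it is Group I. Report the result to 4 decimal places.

0.1234

Posterior ∝ prior × likelihood, so P(k | x) ∝ π_k f_k(x); normalise over all components.
Since both observations come from the same component, the likelihood for component k is f_k(x₁)·f_k(x₂).
  f_I = [0.405415] × [0.351465] = 0.142489
  f_II = [0.673586] × [0.493644] = 0.332512
  f_III = [0.774588] × [0.499062] = 0.386568
  f_IV = [0.817137] × [0.430354] = 0.351658
Prior × likelihood for each component:
  π_I·f_I = 0.26 × 0.142489 = 0.0370472
  π_II·f_II = 0.23 × 0.332512 = 0.0764777
  π_III·f_III = 0.21 × 0.386568 = 0.0811792
  π_IV·f_IV = 0.30 × 0.351658 = 0.105497
Denominator: 0.0370472 + 0.0764777 + 0.0811792 + 0.105497 = 0.300201
Responsibility of Group I: 0.0370472 / 0.300201 ≈ 0.1234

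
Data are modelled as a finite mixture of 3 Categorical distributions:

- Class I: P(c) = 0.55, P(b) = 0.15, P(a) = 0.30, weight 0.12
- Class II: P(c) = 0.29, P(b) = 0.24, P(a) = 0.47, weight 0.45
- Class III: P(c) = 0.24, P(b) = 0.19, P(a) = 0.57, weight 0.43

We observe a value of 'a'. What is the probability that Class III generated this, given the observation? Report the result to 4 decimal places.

0.4976

P(component k | x) = π_k·f_k(x) / marginal(x), where marginal(x) = Σ_j π_j·f_j(x).
Component likelihoods at x = 'a':
  f_I = P(a | comp) = 0.30
  f_II = P(a | comp) = 0.47
  f_III = P(a | comp) = 0.57
Prior × likelihood for each component:
  π_I·f_I = 0.12 × 0.3 = 0.036
  π_II·f_II = 0.45 × 0.47 = 0.2115
  π_III·f_III = 0.43 × 0.57 = 0.2451
Denominator: 0.036 + 0.2115 + 0.2451 = 0.4926
So the posterior for Class III is 0.2451 / 0.4926 ≈ 0.4976.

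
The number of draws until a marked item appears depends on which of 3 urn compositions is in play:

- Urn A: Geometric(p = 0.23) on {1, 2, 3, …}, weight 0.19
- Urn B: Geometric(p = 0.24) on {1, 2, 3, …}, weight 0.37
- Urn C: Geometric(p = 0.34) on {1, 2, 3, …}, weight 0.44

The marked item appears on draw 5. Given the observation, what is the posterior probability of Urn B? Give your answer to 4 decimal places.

0.4038

The responsibility of component k is π_k f_k(x) divided by Σ_j π_j f_j(x).
Geometric probabilities:
  L_A = 0.080852
  L_B = 0.0800692
  L_C = 0.0645141
Multiply by the mixture weights:
  π_A·L_A = 0.19 × 0.080852 = 0.0153619
  π_B·L_B = 0.37 × 0.0800692 = 0.0296256
  π_C·L_C = 0.44 × 0.0645141 = 0.0283862
Marginal: 0.0153619 + 0.0296256 + 0.0283862 = 0.0733737
P(Urn B | the observation) = 0.0296256 / 0.0733737 ≈ 0.4038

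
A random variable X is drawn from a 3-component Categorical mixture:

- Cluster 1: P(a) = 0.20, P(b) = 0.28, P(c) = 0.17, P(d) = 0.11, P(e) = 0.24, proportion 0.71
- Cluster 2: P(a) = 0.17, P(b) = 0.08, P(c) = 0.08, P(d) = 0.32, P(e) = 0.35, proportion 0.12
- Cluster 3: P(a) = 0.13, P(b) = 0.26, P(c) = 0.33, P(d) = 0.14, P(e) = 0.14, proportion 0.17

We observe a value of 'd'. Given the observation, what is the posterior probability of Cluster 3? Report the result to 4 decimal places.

Apply Bayes' rule: the posterior for each component is proportional to its prior times its likelihood at x.
Evaluate each component's likelihood at the observed value:
  p_1 = 0.11
  p_2 = 0.32
  p_3 = 0.14
Weight by the priors:
  w_1·p_1 = 0.71 × 0.11 = 0.0781
  w_2·p_2 = 0.12 × 0.32 = 0.0384
  w_3·p_3 = 0.17 × 0.14 = 0.0238
Normaliser: 0.0781 + 0.0384 + 0.0238 = 0.1403
So the posterior for Cluster 3 is 0.0238 / 0.1403 ≈ 0.1696.

0.1696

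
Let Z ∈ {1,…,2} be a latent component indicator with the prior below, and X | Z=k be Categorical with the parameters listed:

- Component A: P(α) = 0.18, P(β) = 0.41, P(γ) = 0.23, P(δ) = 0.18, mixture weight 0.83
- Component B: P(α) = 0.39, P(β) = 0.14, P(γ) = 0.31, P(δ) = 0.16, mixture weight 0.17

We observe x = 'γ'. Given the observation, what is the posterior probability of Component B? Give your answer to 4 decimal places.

0.2163

The responsibility of component k is P(Z=k) f_k(x) divided by Σ_j P(Z=j) f_j(x).
Evaluate each component's likelihood at the observed value:
  L_A = P(γ | comp) = 0.23
  L_B = P(γ | comp) = 0.31
Multiply by the mixture weights:
  P(Z=A)·L_A = 0.83 × 0.23 = 0.1909
  P(Z=B)·L_B = 0.17 × 0.31 = 0.0527
Evidence: 0.1909 + 0.0527 = 0.2436
P(Component B | data) = 0.0527 / 0.2436 ≈ 0.2163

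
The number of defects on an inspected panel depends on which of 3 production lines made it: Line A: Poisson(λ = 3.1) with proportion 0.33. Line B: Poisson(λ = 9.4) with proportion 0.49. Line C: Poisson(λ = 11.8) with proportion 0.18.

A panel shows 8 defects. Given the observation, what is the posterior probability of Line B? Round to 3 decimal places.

0.796

Posterior ∝ prior × likelihood, so P(k | x) ∝ P(Z=k) f_k(x); normalise over all components.
Component likelihoods at x = 8 defects:
  L_A = e^(−3.1)·3.1^8/8! = 0.00952928
  L_B = e^(−9.4)·9.4^8/8! = 0.125065
  L_C = e^(−11.8)·11.8^8/8! = 0.0699617
Unnormalised posteriors:
  P(Z=A)·L_A = 0.33 × 0.00952928 = 0.00314466
  P(Z=B)·L_B = 0.49 × 0.125065 = 0.0612816
  P(Z=C)·L_C = 0.18 × 0.0699617 = 0.0125931
Denominator: 0.00314466 + 0.0612816 + 0.0125931 = 0.0770194
So the posterior for Line B is 0.0612816 / 0.0770194 ≈ 0.796.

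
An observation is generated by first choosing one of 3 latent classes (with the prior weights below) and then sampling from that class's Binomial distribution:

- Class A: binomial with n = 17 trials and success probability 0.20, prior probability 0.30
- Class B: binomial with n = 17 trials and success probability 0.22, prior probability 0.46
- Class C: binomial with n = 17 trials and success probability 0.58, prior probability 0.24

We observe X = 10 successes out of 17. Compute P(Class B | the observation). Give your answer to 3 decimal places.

0.009

By Bayes' theorem, P(k | x) = π_k f_k(x) / Σ_j π_j f_j(x).
Component likelihoods at x = 10 successes out of 17:
  f_A = 0.000417643
  f_B = 0.000907327
  f_C = 0.193152
Prior × likelihood for each component:
  π_A·f_A = 0.30 × 0.000417643 = 0.000125293
  π_B·f_B = 0.46 × 0.000907327 = 0.000417371
  π_C·f_C = 0.24 × 0.193152 = 0.0463566
Denominator: 0.000125293 + 0.000417371 + 0.0463566 = 0.0468992
So the posterior for Class B is 0.000417371 / 0.0468992 ≈ 0.009.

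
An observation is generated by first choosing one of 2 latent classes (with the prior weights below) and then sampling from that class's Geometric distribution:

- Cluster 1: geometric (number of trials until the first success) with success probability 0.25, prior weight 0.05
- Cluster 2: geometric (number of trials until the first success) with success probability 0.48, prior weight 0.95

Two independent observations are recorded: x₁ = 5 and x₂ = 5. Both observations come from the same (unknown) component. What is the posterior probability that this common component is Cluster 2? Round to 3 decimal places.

Apply Bayes' rule: the posterior for each component is proportional to its prior times its likelihood at x.
Since both observations come from the same component, the likelihood for component k is f_k(x₁)·f_k(x₂).
  p_1 = [0.25·(1−0.25)^4 = 0.25·0.316406 = 0.0791016] × [0.0791016] = 0.00625706
  p_2 = [0.48·(1−0.48)^4 = 0.48·0.0731162 = 0.0350958] × [0.0350958] = 0.00123171
Prior × likelihood for each component:
  π_1·p_1 = 0.05 × 0.00625706 = 0.000312853
  π_2·p_2 = 0.95 × 0.00123171 = 0.00117013
Denominator: 0.000312853 + 0.00117013 = 0.00148298
So the posterior for Cluster 2 is 0.00117013 / 0.00148298 ≈ 0.789.

0.789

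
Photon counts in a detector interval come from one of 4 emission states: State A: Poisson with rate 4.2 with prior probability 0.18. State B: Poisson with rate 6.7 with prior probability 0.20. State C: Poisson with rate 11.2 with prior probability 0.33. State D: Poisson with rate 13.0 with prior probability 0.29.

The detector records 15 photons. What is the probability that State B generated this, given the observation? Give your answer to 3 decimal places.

0.010

By Bayes' theorem, P(k | x) = w_k f_k(x) / Σ_j w_j f_j(x).
Component likelihoods at x = 15 photons:
  L_A = e^(−4.2)·4.2^15/15! = 2.55978e-05
  L_B = e^(−6.7)·6.7^15/15! = 0.00231659
  L_C = e^(−11.2)·11.2^15/15! = 0.0572364
  L_D = e^(−13.0)·13.0^15/15! = 0.0884754
Multiply by the mixture weights:
  w_A·L_A = 0.18 × 2.55978e-05 = 4.60761e-06
  w_B·L_B = 0.20 × 0.00231659 = 0.000463318
  w_C·L_C = 0.33 × 0.0572364 = 0.018888
  w_D·L_D = 0.29 × 0.0884754 = 0.0256579
Denominator: 4.60761e-06 + 0.000463318 + 0.018888 + 0.0256579 = 0.0450138
P(State B | x) ≈ 0.010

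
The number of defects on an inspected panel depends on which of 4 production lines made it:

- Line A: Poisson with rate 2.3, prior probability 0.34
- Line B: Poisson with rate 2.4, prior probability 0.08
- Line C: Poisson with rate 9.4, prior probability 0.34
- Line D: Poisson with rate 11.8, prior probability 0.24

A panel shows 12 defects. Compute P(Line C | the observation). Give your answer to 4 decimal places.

0.5049

The responsibility of component k is π_k f_k(x) divided by Σ_j π_j f_j(x).
Poisson probabilities:
  p_A = 4.58691e-06
  p_B = 6.91658e-06
  p_C = 0.0821919
  p_D = 0.114175
Prior × likelihood for each component:
  π_A·p_A = 0.34 × 4.58691e-06 = 1.55955e-06
  π_B·p_B = 0.08 × 6.91658e-06 = 5.53326e-07
  π_C·p_C = 0.34 × 0.0821919 = 0.0279453
  π_D·p_D = 0.24 × 0.114175 = 0.0274021
Marginal: 1.55955e-06 + 5.53326e-07 + 0.0279453 + 0.0274021 = 0.0553494
Responsibility of Line C: 0.0279453 / 0.0553494 ≈ 0.5049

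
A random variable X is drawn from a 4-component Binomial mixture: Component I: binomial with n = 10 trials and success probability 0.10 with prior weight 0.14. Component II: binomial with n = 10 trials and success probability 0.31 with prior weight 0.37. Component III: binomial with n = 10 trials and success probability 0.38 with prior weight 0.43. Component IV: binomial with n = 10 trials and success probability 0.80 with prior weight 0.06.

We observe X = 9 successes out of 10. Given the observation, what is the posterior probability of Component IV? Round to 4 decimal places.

The responsibility of component k is P(Z=k) f_k(x) divided by Σ_j P(Z=j) f_j(x).
Evaluate each component's likelihood at the observed value:
  p_I = C(10,9)·0.10^9·0.90^1 = 10·1e-09·0.9 = 9e-09
  p_II = C(10,9)·0.31^9·0.69^1 = 10·2.64396e-05·0.69 = 0.000182433
  p_III = C(10,9)·0.38^9·0.62^1 = 10·0.000165216·0.62 = 0.00102434
  p_IV = C(10,9)·0.80^9·0.20^1 = 10·0.134218·0.2 = 0.268435
Weight by the priors:
  P(Z=I)·p_I = 0.14 × 9e-09 = 1.26e-09
  P(Z=II)·p_II = 0.37 × 0.000182433 = 6.75004e-05
  P(Z=III)·p_III = 0.43 × 0.00102434 = 0.000440466
  P(Z=IV)·p_IV = 0.06 × 0.268435 = 0.0161061
Marginal: 1.26e-09 + 6.75004e-05 + 0.000440466 + 0.0161061 = 0.0166141
So the posterior for Component IV is 0.0161061 / 0.0166141 ≈ 0.9694.

0.9694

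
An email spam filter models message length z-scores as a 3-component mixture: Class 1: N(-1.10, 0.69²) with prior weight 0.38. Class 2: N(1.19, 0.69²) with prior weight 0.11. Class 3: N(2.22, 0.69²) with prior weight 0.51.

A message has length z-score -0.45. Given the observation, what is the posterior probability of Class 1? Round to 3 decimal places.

0.973

By Bayes' theorem, P(k | x) = π_k f_k(x) / Σ_j π_j f_j(x).
Evaluate each component's likelihood at the observed value:
  p_1 = 0.370989
  p_2 = 0.0343041
  p_3 = 0.00032404
Prior × likelihood for each component:
  π_1·p_1 = 0.38 × 0.370989 = 0.140976
  π_2·p_2 = 0.11 × 0.0343041 = 0.00377345
  π_3·p_3 = 0.51 × 0.00032404 = 0.000165261
Marginal: 0.140976 + 0.00377345 + 0.000165261 = 0.144914
Responsibility of Class 1: 0.140976 / 0.144914 ≈ 0.973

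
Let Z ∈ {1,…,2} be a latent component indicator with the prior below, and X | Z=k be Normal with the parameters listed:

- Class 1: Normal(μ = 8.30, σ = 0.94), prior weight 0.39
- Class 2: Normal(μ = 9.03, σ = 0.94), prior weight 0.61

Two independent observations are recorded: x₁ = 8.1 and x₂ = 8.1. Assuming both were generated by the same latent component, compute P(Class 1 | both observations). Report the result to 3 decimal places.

0.619

P(component k | x) = π_k·f_k(x) / marginal(x), where marginal(x) = Σ_j π_j·f_j(x).
Since both observations come from the same component, the likelihood for component k is f_k(x₁)·f_k(x₂).
  f_1 = [(1/(0.94·√(2π)))·exp(−(8.1−8.30)²/(2·0.94²)) = 0.424407·exp(-0.02263) = 0.414908] × [0.414908] = 0.172149
  f_2 = [(1/(0.94·√(2π)))·exp(−(8.1−9.03)²/(2·0.94²)) = 0.424407·exp(-0.48942) = 0.260154] × [0.260154] = 0.0676801
Unnormalised posteriors:
  π_1·f_1 = 0.39 × 0.172149 = 0.0671381
  π_2·f_2 = 0.61 × 0.0676801 = 0.0412849
Denominator: 0.0671381 + 0.0412849 = 0.108423
Responsibility of Class 1: 0.0671381 / 0.108423 ≈ 0.619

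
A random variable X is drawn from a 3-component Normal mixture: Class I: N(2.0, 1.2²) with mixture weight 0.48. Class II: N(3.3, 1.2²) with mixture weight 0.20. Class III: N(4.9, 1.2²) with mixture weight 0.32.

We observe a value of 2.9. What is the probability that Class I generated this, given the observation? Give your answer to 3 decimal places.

0.574

P(component k | x) = π_k·f_k(x) / marginal(x), where marginal(x) = Σ_j π_j·f_j(x).
Evaluate each component's likelihood at the observed value:
  L_I = (1/(1.2·√(2π)))·exp(−(2.9−2.0)²/(2·1.2²)) = 0.332452·exp(-0.28125) = 0.250948
  L_II = (1/(1.2·√(2π)))·exp(−(2.9−3.3)²/(2·1.2²)) = 0.332452·exp(-0.05556) = 0.314486
  L_III = (1/(1.2·√(2π)))·exp(−(2.9−4.9)²/(2·1.2²)) = 0.332452·exp(-1.38889) = 0.0828976
Multiply by the mixture weights:
  π_I·L_I = 0.48 × 0.250948 = 0.120455
  π_II·L_II = 0.20 × 0.314486 = 0.0628972
  π_III·L_III = 0.32 × 0.0828976 = 0.0265272
Denominator: 0.120455 + 0.0628972 + 0.0265272 = 0.209879
P(Class I | the observation) = 0.120455 / 0.209879 ≈ 0.574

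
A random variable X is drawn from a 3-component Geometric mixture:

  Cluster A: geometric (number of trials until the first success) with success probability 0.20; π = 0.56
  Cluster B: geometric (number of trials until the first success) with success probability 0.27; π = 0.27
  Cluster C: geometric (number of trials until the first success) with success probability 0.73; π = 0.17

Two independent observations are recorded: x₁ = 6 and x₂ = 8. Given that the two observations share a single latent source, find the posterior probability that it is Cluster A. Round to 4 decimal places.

0.7735

P(component k | x) = π_k·f_k(x) / marginal(x), where marginal(x) = Σ_j π_j·f_j(x).
Since both observations come from the same component, the likelihood for component k is f_k(x₁)·f_k(x₂).
  f_A = [0.20·(1−0.20)^5 = 0.20·0.32768 = 0.065536] × [0.041943] = 0.00274878
  f_B = [0.27·(1−0.27)^5 = 0.27·0.207307 = 0.0559729] × [0.029828] = 0.00166956
  f_C = [0.73·(1−0.73)^5 = 0.73·0.00143489 = 0.00104747] × [7.63606e-05] = 7.99854e-08
Multiply by the mixture weights:
  π_A·f_A = 0.56 × 0.00274878 = 0.00153932
  π_B·f_B = 0.27 × 0.00166956 = 0.000450781
  π_C·f_C = 0.17 × 7.99854e-08 = 1.35975e-08
Sum: 0.00153932 + 0.000450781 + 1.35975e-08 = 0.00199011
So the posterior for Cluster A is 0.00153932 / 0.00199011 ≈ 0.7735.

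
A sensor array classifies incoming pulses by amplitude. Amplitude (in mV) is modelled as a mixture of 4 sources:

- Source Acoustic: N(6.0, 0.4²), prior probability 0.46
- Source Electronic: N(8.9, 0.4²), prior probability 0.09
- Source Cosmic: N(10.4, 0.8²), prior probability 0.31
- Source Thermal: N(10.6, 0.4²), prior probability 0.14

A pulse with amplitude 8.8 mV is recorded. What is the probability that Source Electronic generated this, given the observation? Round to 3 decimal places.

P(component k | x) = π_k·f_k(x) / marginal(x), where marginal(x) = Σ_j π_j·f_j(x).
Component likelihoods at x = 8.8 mV:
  f_Acoustic = (1/(0.4·√(2π)))·exp(−(8.8−6.0)²/(2·0.4²)) = 0.997356·exp(-24.50000) = 2.28368e-11
  f_Electronic = (1/(0.4·√(2π)))·exp(−(8.8−8.9)²/(2·0.4²)) = 0.997356·exp(-0.03125) = 0.96667
  f_Cosmic = (1/(0.8·√(2π)))·exp(−(8.8−10.4)²/(2·0.8²)) = 0.498678·exp(-2.00000) = 0.0674887
  f_Thermal = (1/(0.4·√(2π)))·exp(−(8.8−10.6)²/(2·0.4²)) = 0.997356·exp(-10.12500) = 3.99594e-05
Prior × likelihood for each component:
  π_Acoustic·f_Acoustic = 0.46 × 2.28368e-11 = 1.05049e-11
  π_Electronic·f_Electronic = 0.09 × 0.96667 = 0.0870003
  π_Cosmic·f_Cosmic = 0.31 × 0.0674887 = 0.0209215
  π_Thermal·f_Thermal = 0.14 × 3.99594e-05 = 5.59431e-06
Sum: 1.05049e-11 + 0.0870003 + 0.0209215 + 5.59431e-06 = 0.107927
P(Source Electronic | x) ≈ 0.806

0.806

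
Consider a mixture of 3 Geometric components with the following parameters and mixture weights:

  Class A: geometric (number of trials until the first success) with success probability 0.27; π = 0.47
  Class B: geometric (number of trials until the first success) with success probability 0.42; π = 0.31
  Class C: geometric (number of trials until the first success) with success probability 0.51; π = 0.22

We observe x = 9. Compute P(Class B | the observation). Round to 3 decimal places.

Apply Bayes' rule: the posterior for each component is proportional to its prior times its likelihood at x.
Component likelihoods at x = 9:
  f_A = 0.27·(1−0.27)^8 = 0.27·0.080646 = 0.0217744
  f_B = 0.42·(1−0.42)^8 = 0.42·0.0128063 = 0.00537865
  f_C = 0.51·(1−0.51)^8 = 0.51·0.00332329 = 0.00169488
Multiply by the mixture weights:
  P(Z=A)·f_A = 0.47 × 0.0217744 = 0.010234
  P(Z=B)·f_B = 0.31 × 0.00537865 = 0.00166738
  P(Z=C)·f_C = 0.22 × 0.00169488 = 0.000372873
Evidence: 0.010234 + 0.00166738 + 0.000372873 = 0.0122742
Responsibility of Class B: 0.00166738 / 0.0122742 ≈ 0.136

0.136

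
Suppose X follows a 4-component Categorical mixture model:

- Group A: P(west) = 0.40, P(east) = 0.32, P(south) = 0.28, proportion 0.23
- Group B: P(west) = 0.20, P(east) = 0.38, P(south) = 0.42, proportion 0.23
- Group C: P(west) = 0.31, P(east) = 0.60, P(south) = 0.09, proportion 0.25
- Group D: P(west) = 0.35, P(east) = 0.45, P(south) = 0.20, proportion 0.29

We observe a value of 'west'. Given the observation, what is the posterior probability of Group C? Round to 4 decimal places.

0.2445

The responsibility of component k is w_k f_k(x) divided by Σ_j w_j f_j(x).
Component likelihoods at x = 'west':
  p_A = 0.4
  p_B = 0.2
  p_C = 0.31
  p_D = 0.35
Multiply by the mixture weights:
  w_A·p_A = 0.23 × 0.4 = 0.092
  w_B·p_B = 0.23 × 0.2 = 0.046
  w_C·p_C = 0.25 × 0.31 = 0.0775
  w_D·p_D = 0.29 × 0.35 = 0.1015
Evidence: 0.092 + 0.046 + 0.0775 + 0.1015 = 0.317
Responsibility of Group C: 0.0775 / 0.317 ≈ 0.2445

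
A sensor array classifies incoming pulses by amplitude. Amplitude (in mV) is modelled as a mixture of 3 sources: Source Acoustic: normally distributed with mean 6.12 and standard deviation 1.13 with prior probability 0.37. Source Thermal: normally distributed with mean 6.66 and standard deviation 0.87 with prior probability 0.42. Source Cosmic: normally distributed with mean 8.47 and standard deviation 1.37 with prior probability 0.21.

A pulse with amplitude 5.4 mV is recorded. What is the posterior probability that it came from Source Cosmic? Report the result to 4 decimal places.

0.0277

By Bayes' theorem, P(k | x) = π_k f_k(x) / Σ_j π_j f_j(x).
Component likelihoods at x = 5.4 mV:
  f_Acoustic = (1/(1.13·√(2π)))·exp(−(5.4−6.12)²/(2·1.13²)) = 0.353046·exp(-0.20299) = 0.288186
  f_Thermal = (1/(0.87·√(2π)))·exp(−(5.4−6.66)²/(2·0.87²)) = 0.458554·exp(-1.04875) = 0.160666
  f_Cosmic = (1/(1.37·√(2π)))·exp(−(5.4−8.47)²/(2·1.37²)) = 0.291199·exp(-2.51076) = 0.0236472
Weight by the priors:
  π_Acoustic·f_Acoustic = 0.37 × 0.288186 = 0.106629
  π_Thermal·f_Thermal = 0.42 × 0.160666 = 0.0674797
  π_Cosmic·f_Cosmic = 0.21 × 0.0236472 = 0.00496591
Normaliser: 0.106629 + 0.0674797 + 0.00496591 = 0.179075
Responsibility of Source Cosmic: 0.00496591 / 0.179075 ≈ 0.0277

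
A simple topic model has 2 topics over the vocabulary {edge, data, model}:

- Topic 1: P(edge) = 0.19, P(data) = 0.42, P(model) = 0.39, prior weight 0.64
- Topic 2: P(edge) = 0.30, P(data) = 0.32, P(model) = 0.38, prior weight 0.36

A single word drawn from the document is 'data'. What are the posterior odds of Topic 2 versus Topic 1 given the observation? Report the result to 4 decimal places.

Posterior odds = (π_i f_i(x)) / (π_j f_j(x)); the normalising sum cancels.
Evaluate each component's likelihood at the observed value:
  f_1 = P(data | comp) = 0.42
  f_2 = P(data | comp) = 0.32
0.1152 / 0.2688 ≈ 0.4286

0.4286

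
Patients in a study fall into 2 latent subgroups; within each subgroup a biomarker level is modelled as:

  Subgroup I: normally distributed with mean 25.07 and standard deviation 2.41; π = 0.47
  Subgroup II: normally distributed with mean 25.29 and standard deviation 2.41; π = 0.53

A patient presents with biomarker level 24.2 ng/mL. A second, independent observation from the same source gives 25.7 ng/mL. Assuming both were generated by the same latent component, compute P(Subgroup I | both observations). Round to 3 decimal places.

The responsibility of component k is P(Z=k) f_k(x) divided by Σ_j P(Z=j) f_j(x).
Since both observations come from the same component, the likelihood for component k is f_k(x₁)·f_k(x₂).
  L_I = [(1/(2.41·√(2π)))·exp(−(24.2−25.07)²/(2·2.41²)) = 0.165536·exp(-0.06516) = 0.155094] × [0.159976] = 0.0248113
  L_II = [(1/(2.41·√(2π)))·exp(−(24.2−25.29)²/(2·2.41²)) = 0.165536·exp(-0.10228) = 0.149442] × [0.163158] = 0.0243827
Weight by the priors:
  P(Z=I)·L_I = 0.47 × 0.0248113 = 0.0116613
  P(Z=II)·L_II = 0.53 × 0.0243827 = 0.0129228
Marginal: 0.0116613 + 0.0129228 = 0.0245841
P(Subgroup I | x₁,x₂) ≈ 0.474

0.474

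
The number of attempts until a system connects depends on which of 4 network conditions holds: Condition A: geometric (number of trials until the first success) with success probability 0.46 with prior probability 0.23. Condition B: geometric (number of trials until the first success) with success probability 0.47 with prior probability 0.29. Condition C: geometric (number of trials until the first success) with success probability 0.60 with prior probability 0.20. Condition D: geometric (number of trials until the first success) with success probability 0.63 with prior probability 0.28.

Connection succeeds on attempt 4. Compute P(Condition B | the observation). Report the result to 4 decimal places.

Apply Bayes' rule: the posterior for each component is proportional to its prior times its likelihood at x.
Evaluate each component's likelihood at the observed value:
  f_A = 0.46·(1−0.46)^3 = 0.46·0.157464 = 0.0724334
  f_B = 0.47·(1−0.47)^3 = 0.47·0.148877 = 0.0699722
  f_C = 0.60·(1−0.60)^3 = 0.60·0.064 = 0.0384
  f_D = 0.63·(1−0.63)^3 = 0.63·0.050653 = 0.0319114
Unnormalised posteriors:
  P(Z=A)·f_A = 0.23 × 0.0724334 = 0.0166597
  P(Z=B)·f_B = 0.29 × 0.0699722 = 0.0202919
  P(Z=C)·f_C = 0.20 × 0.0384 = 0.00768
  P(Z=D)·f_D = 0.28 × 0.0319114 = 0.00893519
Evidence: 0.0166597 + 0.0202919 + 0.00768 + 0.00893519 = 0.0535668
P(Condition B | the observation) = 0.0202919 / 0.0535668 ≈ 0.3788

0.3788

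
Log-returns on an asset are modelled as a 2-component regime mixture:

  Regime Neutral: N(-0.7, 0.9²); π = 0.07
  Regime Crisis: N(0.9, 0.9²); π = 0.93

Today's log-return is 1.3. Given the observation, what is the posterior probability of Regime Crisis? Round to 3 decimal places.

P(component k | x) = P(Z=k)·f_k(x) / marginal(x), where marginal(x) = Σ_j P(Z=j)·f_j(x).
Evaluate each component's likelihood at the observed value:
  f_Neutral = 0.0375263
  f_Crisis = 0.401582
Unnormalised posteriors:
  P(Z=Neutral)·f_Neutral = 0.07 × 0.0375263 = 0.00262684
  P(Z=Crisis)·f_Crisis = 0.93 × 0.401582 = 0.373471
Denominator: 0.00262684 + 0.373471 = 0.376098
P(Regime Crisis | the observation) ≈ 0.993

0.993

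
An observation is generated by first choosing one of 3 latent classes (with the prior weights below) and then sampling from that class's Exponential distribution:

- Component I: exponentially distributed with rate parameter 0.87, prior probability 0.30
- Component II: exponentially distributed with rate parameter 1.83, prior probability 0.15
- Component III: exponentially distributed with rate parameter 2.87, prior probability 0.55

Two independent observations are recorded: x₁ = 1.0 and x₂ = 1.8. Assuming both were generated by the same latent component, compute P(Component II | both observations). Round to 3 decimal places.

The responsibility of component k is π_k f_k(x) divided by Σ_j π_j f_j(x).
Since both observations come from the same component, the likelihood for component k is f_k(x₁)·f_k(x₂).
  f_I = [0.364488] × [0.181725] = 0.0662365
  f_II = [0.293557] × [0.0679024] = 0.0199332
  f_III = [0.162726] × [0.0163801] = 0.00266547
Unnormalised posteriors:
  π_I·f_I = 0.30 × 0.0662365 = 0.0198709
  π_II·f_II = 0.15 × 0.0199332 = 0.00298998
  π_III·f_III = 0.55 × 0.00266547 = 0.00146601
Normaliser: 0.0198709 + 0.00298998 + 0.00146601 = 0.0243269
P(Component II | x₁, x₂) = 0.00298998 / 0.0243269 ≈ 0.123

0.123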